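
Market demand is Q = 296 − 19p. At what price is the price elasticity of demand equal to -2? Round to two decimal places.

Set −bp/(a − bp) = −2 ⇒ bp = 2(a − bp) ⇒ bp(1+2) = 2·a.
p = 2·296/(19·3) ≈ 10.39.

10.39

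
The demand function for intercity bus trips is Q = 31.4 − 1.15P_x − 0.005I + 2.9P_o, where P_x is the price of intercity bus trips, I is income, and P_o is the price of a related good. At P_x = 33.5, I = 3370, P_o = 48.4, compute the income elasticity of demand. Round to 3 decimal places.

-0.145

First evaluate Q: 31.4 − 1.15(33.5) − 0.005(3370) + 2.9(48.4) = 31.4 − 38.525 − 16.85 + 140.36 = 116.385.
∂Q/∂I = −0.005, so E_I = -0.005·(3370/116.385) ≈ -0.145.
E_I < 0: inferior good.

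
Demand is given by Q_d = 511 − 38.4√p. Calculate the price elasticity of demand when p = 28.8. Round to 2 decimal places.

-0.34

At p = 28.8, Q_d = 304.924.
dQ_d/dp = −38.4/(2√p) = −38.4/(2·5.3666).
Point elasticity E = (dQ_d/dp)·(p/Q_d) = -3.5777 × 28.8/304.924 ≈ -0.34.
|E| < 1, so demand is inelastic at this price.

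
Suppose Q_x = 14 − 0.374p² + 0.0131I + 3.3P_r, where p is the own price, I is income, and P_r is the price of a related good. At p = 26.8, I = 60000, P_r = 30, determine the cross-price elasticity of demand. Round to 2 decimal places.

0.16

First evaluate Q_x: 14 − 0.374(26.8)² + 0.0131(60000) + 3.3(30) = 14 − 268.6218 + 786 + 99 = 630.3782.
∂Q_x/∂P_r = +3.3, so E_xy = 3.3·(30/630.3782) ≈ 0.16.
E_xy > 0: the goods are substitutes.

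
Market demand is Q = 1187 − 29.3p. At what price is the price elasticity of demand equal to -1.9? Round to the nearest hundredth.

Set −bp/(a − bp) = −1.9 ⇒ bp = 1.9(a − bp) ⇒ bp(1+1.9) = 1.9·a.
p = 1.9·1187/(29.3·2.9) ≈ 26.54.

26.54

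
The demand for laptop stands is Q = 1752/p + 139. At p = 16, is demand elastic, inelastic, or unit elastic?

At p = 16, Q = 248.5.
dQ/dp = −1752/p² = −6.8438.
Point elasticity E = (dQ/dp)·(p/Q) = -6.8438 × 16/248.5 ≈ -0.441.
|E| ≈ 0.441 < 1, so demand is inelastic.

inelastic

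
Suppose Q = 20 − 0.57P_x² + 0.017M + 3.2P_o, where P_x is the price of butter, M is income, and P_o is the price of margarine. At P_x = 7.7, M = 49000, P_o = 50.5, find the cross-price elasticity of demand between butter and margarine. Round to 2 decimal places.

0.16

Substituting, Q = 20 − 0.57(7.7)² + 0.017(49000) + 3.2(50.5) = 20 − 33.7953 + 833 + 161.6 = 980.8047.
∂Q/∂P_o = +3.2, so E_xy = 3.2·(50.5/980.8047) ≈ 0.16.
E_xy > 0: the goods are substitutes.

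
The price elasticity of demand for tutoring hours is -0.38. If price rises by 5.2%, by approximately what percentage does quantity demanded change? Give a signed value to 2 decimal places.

-1.98

%ΔQ ≈ E × %ΔP = (-0.38) × (5.2%) ≈ -1.98%.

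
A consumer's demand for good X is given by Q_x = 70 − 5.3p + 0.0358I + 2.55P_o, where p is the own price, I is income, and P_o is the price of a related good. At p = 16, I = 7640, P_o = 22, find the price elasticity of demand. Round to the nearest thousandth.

-0.269

Evaluating quantity at (p, I, P_o) gives Q_x = 70 − 5.3(16) + 0.0358(7640) + 2.55(22) = 70 − 84.8 + 273.512 + 56.1 = 314.812.
∂Q_x/∂p = −5.3, so E_p = (−5.3)·(16/314.812) ≈ -0.269.
|E_p| < 1: demand is inelastic.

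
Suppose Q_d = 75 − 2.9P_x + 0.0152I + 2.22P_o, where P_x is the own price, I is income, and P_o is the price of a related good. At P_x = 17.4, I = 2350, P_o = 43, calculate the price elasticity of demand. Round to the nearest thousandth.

-0.324

Q_d = 75 − 2.9(17.4) + 0.0152(2350) + 2.22(43) = 75 − 50.46 + 35.72 + 95.46 = 155.72.
∂Q_d/∂P_x = −2.9, so E_p = (−2.9)·(17.4/155.72) ≈ -0.324.
|E_p| < 1: demand is inelastic.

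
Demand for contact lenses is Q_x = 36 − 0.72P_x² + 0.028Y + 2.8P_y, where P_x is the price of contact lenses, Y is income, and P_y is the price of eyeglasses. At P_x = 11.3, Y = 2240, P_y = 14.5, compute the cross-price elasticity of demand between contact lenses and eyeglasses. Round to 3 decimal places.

Substituting, Q_x = 36 − 0.72(11.3)² + 0.028(2240) + 2.8(14.5) = 36 − 91.9368 + 62.72 + 40.6 = 47.3832.
∂Q_x/∂P_y = +2.8, so E_xy = 2.8·(14.5/47.3832) ≈ 0.857.
E_xy > 0: the goods are substitutes.

0.857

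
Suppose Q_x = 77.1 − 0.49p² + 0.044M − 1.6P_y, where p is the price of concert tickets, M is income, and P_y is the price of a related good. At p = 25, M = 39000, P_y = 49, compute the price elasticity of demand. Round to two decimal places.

Evaluating quantity at (p, M, P_y) gives Q_x = 77.1 − 0.49(25)² + 0.044(39000) − 1.6(49) = 77.1 − 306.25 + 1716 − 78.4 = 1408.45.
∂Q_x/∂p = −2·0.49·p = -24.5, so E_p = -24.5·(25/1408.45) ≈ -0.43.
|E_p| < 1: demand is inelastic.

-0.43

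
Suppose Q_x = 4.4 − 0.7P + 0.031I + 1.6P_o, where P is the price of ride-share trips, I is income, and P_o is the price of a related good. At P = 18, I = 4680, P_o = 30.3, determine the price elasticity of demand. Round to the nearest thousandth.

First evaluate Q_x: 4.4 − 0.7(18) + 0.031(4680) + 1.6(30.3) = 4.4 − 12.6 + 145.08 + 48.48 = 185.36.
∂Q_x/∂P = −0.7, so E_p = (−0.7)·(18/185.36) ≈ -0.068.
|E_p| < 1: demand is inelastic.

-0.068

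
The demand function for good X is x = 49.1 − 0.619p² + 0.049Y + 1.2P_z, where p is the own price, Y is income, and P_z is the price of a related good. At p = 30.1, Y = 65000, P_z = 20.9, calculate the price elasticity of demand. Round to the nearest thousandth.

-0.416

First evaluate x: 49.1 − 0.619(30.1)² + 0.049(65000) + 1.2(20.9) = 49.1 − 560.8202 + 3185 + 25.08 = 2698.3598.
∂x/∂p = −2·0.619·p = -37.2638, so E_p = -37.2638·(30.1/2698.3598) ≈ -0.416.
|E_p| < 1: demand is inelastic.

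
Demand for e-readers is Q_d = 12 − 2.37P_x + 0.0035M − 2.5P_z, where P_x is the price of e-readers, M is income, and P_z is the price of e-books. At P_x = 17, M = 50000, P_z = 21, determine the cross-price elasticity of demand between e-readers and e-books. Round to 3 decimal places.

At the given point, Q_d = 12 − 2.37(17) + 0.0035(50000) − 2.5(21) = 12 − 40.29 + 175 − 52.5 = 94.21.
∂Q_d/∂P_z = −2.5, so E_xy = -2.5·(21/94.21) ≈ -0.557.
E_xy < 0: the goods are complements.

-0.557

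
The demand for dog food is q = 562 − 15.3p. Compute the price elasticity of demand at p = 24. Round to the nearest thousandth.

At p = 24, q = 194.8.
dq/dp = −15.3.
Point elasticity E = (dq/dp)·(p/q) = -15.3 × 24/194.8 ≈ -1.885.
|E| > 1, so demand is elastic at this price.

-1.885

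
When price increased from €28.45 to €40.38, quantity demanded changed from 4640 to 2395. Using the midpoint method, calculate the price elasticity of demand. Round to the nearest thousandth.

-1.841

%Δq = (2395 − 4640)/[(4640 + 2395)/2] = -2245/3517.5 ≈ -0.6382.
%ΔP = (40.38 − 28.45)/[(28.45 + 40.38)/2] = 11.93/34.415 ≈ 0.3467.
Arc elasticity E = %Δq/%ΔP ≈ -0.6382/0.3467 ≈ -1.841.
|E| > 1: demand is elastic over this range.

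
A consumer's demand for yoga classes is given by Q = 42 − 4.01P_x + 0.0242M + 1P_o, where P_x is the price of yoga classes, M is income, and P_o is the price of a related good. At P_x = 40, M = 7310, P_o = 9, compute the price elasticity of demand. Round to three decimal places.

Evaluating quantity at (P_x, M, P_o) gives Q = 42 − 4.01(40) + 0.0242(7310) + 1(9) = 42 − 160.4 + 176.902 + 9 = 67.502.
∂Q/∂P_x = −4.01, so E_p = (−4.01)·(40/67.502) ≈ -2.376.
|E_p| > 1: demand is elastic.

-2.376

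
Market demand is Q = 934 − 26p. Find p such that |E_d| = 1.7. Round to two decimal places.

22.62

Set −bp/(a − bp) = −1.7 ⇒ bp = 1.7(a − bp) ⇒ bp(1+1.7) = 1.7·a.
p = 1.7·934/(26·2.7) ≈ 22.62.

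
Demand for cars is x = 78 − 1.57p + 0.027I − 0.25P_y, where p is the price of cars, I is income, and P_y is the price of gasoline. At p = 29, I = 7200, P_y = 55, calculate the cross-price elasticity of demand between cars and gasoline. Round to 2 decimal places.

-0.06

First evaluate x: 78 − 1.57(29) + 0.027(7200) − 0.25(55) = 78 − 45.53 + 194.4 − 13.75 = 213.12.
∂x/∂P_y = −0.25, so E_xy = -0.25·(55/213.12) ≈ -0.06.
E_xy < 0: the goods are complements.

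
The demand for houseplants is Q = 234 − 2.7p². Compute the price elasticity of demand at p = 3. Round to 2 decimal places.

-0.23

At p = 3, Q = 209.7.
dQ/dp = −2·2.7·p = −16.2.
Point elasticity E = (dQ/dp)·(p/Q) = -16.2 × 3/209.7 ≈ -0.23.
|E| < 1, so demand is inelastic at this price.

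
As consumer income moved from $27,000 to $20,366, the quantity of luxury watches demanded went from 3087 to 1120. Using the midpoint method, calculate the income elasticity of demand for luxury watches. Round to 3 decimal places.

%ΔQ = (1120 − 3087)/[(3087+1120)/2] = -1967/2103.5 ≈ -0.9351.
%ΔI = (20,366 − 27,000)/[(27,000+20,366)/2] = -6634/23683 ≈ -0.2801.
E_I = %ΔQ/%ΔI ≈ 3.338.
E_I > 1: normal good (luxury).

3.338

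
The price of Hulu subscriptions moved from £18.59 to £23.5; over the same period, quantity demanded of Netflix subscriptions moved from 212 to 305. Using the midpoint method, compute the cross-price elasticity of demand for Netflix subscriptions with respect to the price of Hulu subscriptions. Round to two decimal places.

1.54

%ΔQ_x = (305 − 212)/[(212+305)/2] = 93/258.5 ≈ 0.3598.
%ΔP_y = (23.5 − 18.59)/[(18.59+23.5)/2] ≈ 0.2333.
E_xy = 0.3598/0.2333 ≈ 1.54.
E_xy > 0, so Netflix subscriptions and Hulu subscriptions are substitutes.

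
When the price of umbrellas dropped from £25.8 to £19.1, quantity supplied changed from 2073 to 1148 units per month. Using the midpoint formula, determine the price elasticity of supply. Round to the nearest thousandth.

%Δq = (1148 − 2073)/[(2073 + 1148)/2] = -925/1610.5 ≈ -0.5744.
%ΔP = (19.1 − 25.8)/[(25.8 + 19.1)/2] = -6.7/22.45 ≈ -0.2984.
Arc elasticity E = %Δq/%ΔP ≈ -0.5744/-0.2984 ≈ 1.925.
|E| > 1: supply is elastic over this range.

1.925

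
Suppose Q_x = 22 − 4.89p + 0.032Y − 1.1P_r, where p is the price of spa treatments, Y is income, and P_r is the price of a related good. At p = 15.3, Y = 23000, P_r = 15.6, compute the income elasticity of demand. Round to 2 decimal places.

Q_x = 22 − 4.89(15.3) + 0.032(23000) − 1.1(15.6) = 22 − 74.817 + 736 − 17.16 = 666.023.
∂Q_x/∂Y = +0.032, so E_I = 0.032·(23000/666.023) ≈ 1.11.
E_I > 1: normal good (luxury).

1.11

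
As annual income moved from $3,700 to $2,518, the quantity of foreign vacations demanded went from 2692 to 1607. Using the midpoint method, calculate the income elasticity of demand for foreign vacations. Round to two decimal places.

%ΔQ = (1607 − 2692)/[(2692+1607)/2] = -1085/2149.5 ≈ -0.5048.
%ΔY = (2,518 − 3,700)/[(3,700+2,518)/2] = -1182/3109 ≈ -0.3802.
E_I = %ΔQ/%ΔY ≈ 1.33.
E_I > 1: normal good (luxury).

1.33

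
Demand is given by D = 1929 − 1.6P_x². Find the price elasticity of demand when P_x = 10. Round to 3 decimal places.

-0.181

At P_x = 10, D = 1769.
dD/dP_x = −2·1.6·P_x = −32.
Point elasticity E = (dD/dP_x)·(P_x/D) = -32 × 10/1769 ≈ -0.181.
|E| < 1, so demand is inelastic at this price.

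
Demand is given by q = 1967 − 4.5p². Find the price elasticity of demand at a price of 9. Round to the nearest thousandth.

-0.455

At p = 9, q = 1602.5.
dq/dp = −2·4.5·p = −81.
Point elasticity E = (dq/dp)·(p/q) = -81 × 9/1602.5 ≈ -0.455.
|E| < 1, so demand is inelastic at this price.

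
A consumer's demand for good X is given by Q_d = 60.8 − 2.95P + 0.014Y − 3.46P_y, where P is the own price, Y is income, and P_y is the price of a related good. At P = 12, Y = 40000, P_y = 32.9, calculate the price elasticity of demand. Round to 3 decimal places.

Substituting, Q_d = 60.8 − 2.95(12) + 0.014(40000) − 3.46(32.9) = 60.8 − 35.4 + 560 − 113.834 = 471.566.
∂Q_d/∂P = −2.95, so E_p = (−2.95)·(12/471.566) ≈ -0.075.
|E_p| < 1: demand is inelastic.

-0.075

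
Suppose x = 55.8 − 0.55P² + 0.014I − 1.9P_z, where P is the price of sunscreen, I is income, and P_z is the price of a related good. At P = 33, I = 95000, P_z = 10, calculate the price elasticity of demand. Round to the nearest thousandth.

-1.560

Substituting, x = 55.8 − 0.55(33)² + 0.014(95000) − 1.9(10) = 55.8 − 598.95 + 1330 − 19 = 767.85.
∂x/∂P = −2·0.55·P = -36.3, so E_p = -36.3·(33/767.85) ≈ -1.560.
|E_p| > 1: demand is elastic.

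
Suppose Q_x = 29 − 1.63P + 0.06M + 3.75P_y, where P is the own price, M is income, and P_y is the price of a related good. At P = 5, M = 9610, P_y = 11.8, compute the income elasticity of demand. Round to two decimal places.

0.90

Substituting, Q_x = 29 − 1.63(5) + 0.06(9610) + 3.75(11.8) = 29 − 8.15 + 576.6 + 44.25 = 641.7.
∂Q_x/∂M = +0.06, so E_I = 0.06·(9610/641.7) ≈ 0.90.
E_I ∈ (0,1): normal good (necessity).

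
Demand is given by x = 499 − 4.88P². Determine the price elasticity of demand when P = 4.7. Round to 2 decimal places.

At P = 4.7, x = 391.2008.
dx/dP = −2·4.88·P = −45.872.
Point elasticity E = (dx/dP)·(P/x) = -45.872 × 4.7/391.2008 ≈ -0.55.
|E| < 1, so demand is inelastic at this price.

-0.55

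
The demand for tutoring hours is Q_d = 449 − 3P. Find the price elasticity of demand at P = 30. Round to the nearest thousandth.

At P = 30, Q_d = 359.
dQ_d/dP = −3.
Point elasticity E = (dQ_d/dP)·(P/Q_d) = -3 × 30/359 ≈ -0.251.
|E| < 1, so demand is inelastic at this price.

-0.251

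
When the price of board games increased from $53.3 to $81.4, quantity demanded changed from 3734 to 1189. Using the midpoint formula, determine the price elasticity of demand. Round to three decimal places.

-2.478

%Δq = (1189 − 3734)/[(3734 + 1189)/2] = -2545/2461.5 ≈ -1.0339.
%Δp = (81.4 − 53.3)/[(53.3 + 81.4)/2] = 28.1/67.35 ≈ 0.4172.
Arc elasticity E = %Δq/%Δp ≈ -1.0339/0.4172 ≈ -2.478.
|E| > 1: demand is elastic over this range.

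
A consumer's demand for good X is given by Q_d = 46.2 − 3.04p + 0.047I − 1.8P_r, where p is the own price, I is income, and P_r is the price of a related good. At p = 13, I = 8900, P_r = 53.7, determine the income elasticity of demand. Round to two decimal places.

1.27

Q_d = 46.2 − 3.04(13) + 0.047(8900) − 1.8(53.7) = 46.2 − 39.52 + 418.3 − 96.66 = 328.32.
∂Q_d/∂I = +0.047, so E_I = 0.047·(8900/328.32) ≈ 1.27.
E_I > 1: normal good (luxury).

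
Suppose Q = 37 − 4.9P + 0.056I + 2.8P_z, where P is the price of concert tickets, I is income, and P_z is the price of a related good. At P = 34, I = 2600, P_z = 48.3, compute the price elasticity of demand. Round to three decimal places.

First evaluate Q: 37 − 4.9(34) + 0.056(2600) + 2.8(48.3) = 37 − 166.6 + 145.6 + 135.24 = 151.24.
∂Q/∂P = −4.9, so E_p = (−4.9)·(34/151.24) ≈ -1.102.
|E_p| > 1: demand is elastic.

-1.102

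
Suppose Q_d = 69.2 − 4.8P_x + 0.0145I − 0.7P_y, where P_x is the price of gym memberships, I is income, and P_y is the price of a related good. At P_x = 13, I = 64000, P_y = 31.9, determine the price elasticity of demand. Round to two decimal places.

-0.07

At the given point, Q_d = 69.2 − 4.8(13) + 0.0145(64000) − 0.7(31.9) = 69.2 − 62.4 + 928 − 22.33 = 912.47.
∂Q_d/∂P_x = −4.8, so E_p = (−4.8)·(13/912.47) ≈ -0.07.
|E_p| < 1: demand is inelastic.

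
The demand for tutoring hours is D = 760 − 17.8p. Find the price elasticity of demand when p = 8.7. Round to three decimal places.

-0.256

At p = 8.7, D = 605.14.
dD/dp = −17.8.
Point elasticity E = (dD/dp)·(p/D) = -17.8 × 8.7/605.14 ≈ -0.256.
|E| < 1, so demand is inelastic at this price.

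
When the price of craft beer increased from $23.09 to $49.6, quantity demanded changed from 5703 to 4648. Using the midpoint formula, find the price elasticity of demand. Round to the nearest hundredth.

-0.28

%ΔQ = (4648 − 5703)/[(5703 + 4648)/2] = -1055/5175.5 ≈ -0.2038.
%ΔP = (49.6 − 23.09)/[(23.09 + 49.6)/2] = 26.51/36.345 ≈ 0.7294.
Arc elasticity E = %ΔQ/%ΔP ≈ -0.2038/0.7294 ≈ -0.28.
|E| < 1: demand is inelastic over this range.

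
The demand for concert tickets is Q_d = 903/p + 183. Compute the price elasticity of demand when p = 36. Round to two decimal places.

At p = 36, Q_d = 208.0833.
dQ_d/dp = −903/p² = −0.6968.
Point elasticity E = (dQ_d/dp)·(p/Q_d) = -0.6968 × 36/208.0833 ≈ -0.12.
|E| < 1, so demand is inelastic at this price.

-0.12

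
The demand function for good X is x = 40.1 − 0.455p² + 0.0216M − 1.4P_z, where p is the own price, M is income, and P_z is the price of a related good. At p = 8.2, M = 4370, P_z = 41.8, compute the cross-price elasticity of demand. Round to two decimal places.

-1.29

Evaluating quantity at (p, M, P_z) gives x = 40.1 − 0.455(8.2)² + 0.0216(4370) − 1.4(41.8) = 40.1 − 30.5942 + 94.392 − 58.52 = 45.3778.
∂x/∂P_z = −1.4, so E_xy = -1.4·(41.8/45.3778) ≈ -1.29.
E_xy < 0: the goods are complements.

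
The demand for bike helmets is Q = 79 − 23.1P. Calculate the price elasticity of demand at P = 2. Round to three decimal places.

-1.409

At P = 2, Q = 32.8.
dQ/dP = −23.1.
Point elasticity E = (dQ/dP)·(P/Q) = -23.1 × 2/32.8 ≈ -1.409.
|E| > 1, so demand is elastic at this price.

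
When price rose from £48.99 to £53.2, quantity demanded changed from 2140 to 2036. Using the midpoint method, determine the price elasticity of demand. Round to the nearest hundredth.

%Δq = (2036 − 2140)/[(2140 + 2036)/2] = -104/2088 ≈ -0.0498.
%ΔP = (53.2 − 48.99)/[(48.99 + 53.2)/2] = 4.21/51.095 ≈ 0.0824.
Arc elasticity E = %Δq/%ΔP ≈ -0.0498/0.0824 ≈ -0.60.
|E| < 1: demand is inelastic over this range.

-0.60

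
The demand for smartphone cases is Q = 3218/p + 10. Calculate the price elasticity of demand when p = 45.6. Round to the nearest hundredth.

-0.88

At p = 45.6, Q = 80.5702.
dQ/dp = −3218/p² = −1.5476.
Point elasticity E = (dQ/dp)·(p/Q) = -1.5476 × 45.6/80.5702 ≈ -0.88.
|E| < 1, so demand is inelastic at this price.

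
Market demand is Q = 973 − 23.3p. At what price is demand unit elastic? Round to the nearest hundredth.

For linear demand Q = a − bp, E = −bp/(a − bp). |E| = 1 ⇒ bp = a − bp ⇒ p = a/(2b).
p = 973/(2·23.3) ≈ 20.88.

20.88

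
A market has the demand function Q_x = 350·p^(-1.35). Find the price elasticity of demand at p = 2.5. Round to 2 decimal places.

For a Cobb–Douglas (constant-elasticity) form Q_x = A·p^α·…, the elasticity with respect to p equals the exponent α at every point.
Here the exponent on p is -1.35, so the price elasticity of demand is -1.35.

-1.35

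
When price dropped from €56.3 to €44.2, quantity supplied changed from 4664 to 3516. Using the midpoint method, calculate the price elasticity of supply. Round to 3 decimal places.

%Δq = (3516 − 4664)/[(4664 + 3516)/2] = -1148/4090 ≈ -0.2807.
%Δp = (44.2 − 56.3)/[(56.3 + 44.2)/2] = -12.1/50.25 ≈ -0.2408.
Arc elasticity E = %Δq/%Δp ≈ -0.2807/-0.2408 ≈ 1.166.
|E| > 1: supply is elastic over this range.

1.166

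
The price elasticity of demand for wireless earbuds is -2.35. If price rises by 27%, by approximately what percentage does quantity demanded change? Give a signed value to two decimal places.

-63.45

%ΔQ ≈ E × %ΔP = (-2.35) × (27%) = -63.45%.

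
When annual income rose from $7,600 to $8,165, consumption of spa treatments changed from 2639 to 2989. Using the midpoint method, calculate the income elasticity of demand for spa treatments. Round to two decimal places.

%ΔQ = (2989 − 2639)/[(2639+2989)/2] = 350/2814 ≈ 0.1244.
%ΔI = (8,165 − 7,600)/[(7,600+8,165)/2] = 565/7882.5 ≈ 0.0717.
E_I = %ΔQ/%ΔI ≈ 1.74.
E_I > 1: normal good (luxury).

1.74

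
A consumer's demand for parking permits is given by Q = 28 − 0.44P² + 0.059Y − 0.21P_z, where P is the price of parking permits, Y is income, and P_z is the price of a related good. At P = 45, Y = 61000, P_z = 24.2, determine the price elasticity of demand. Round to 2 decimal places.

-0.65

Q = 28 − 0.44(45)² + 0.059(61000) − 0.21(24.2) = 28 − 891 + 3599 − 5.082 = 2730.918.
∂Q/∂P = −2·0.44·P = -39.6, so E_p = -39.6·(45/2730.918) ≈ -0.65.
|E_p| < 1: demand is inelastic.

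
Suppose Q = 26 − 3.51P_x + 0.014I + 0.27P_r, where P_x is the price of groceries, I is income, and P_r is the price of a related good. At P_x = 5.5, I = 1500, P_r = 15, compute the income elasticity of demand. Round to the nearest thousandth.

First evaluate Q: 26 − 3.51(5.5) + 0.014(1500) + 0.27(15) = 26 − 19.305 + 21 + 4.05 = 31.745.
∂Q/∂I = +0.014, so E_I = 0.014·(1500/31.745) ≈ 0.662.
E_I ∈ (0,1): normal good (necessity).

0.662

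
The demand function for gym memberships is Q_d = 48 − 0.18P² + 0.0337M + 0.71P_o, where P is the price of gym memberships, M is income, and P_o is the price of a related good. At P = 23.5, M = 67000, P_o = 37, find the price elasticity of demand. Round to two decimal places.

Evaluating quantity at (P, M, P_o) gives Q_d = 48 − 0.18(23.5)² + 0.0337(67000) + 0.71(37) = 48 − 99.405 + 2257.9 + 26.27 = 2232.765.
∂Q_d/∂P = −2·0.18·P = -8.46, so E_p = -8.46·(23.5/2232.765) ≈ -0.09.
|E_p| < 1: demand is inelastic.

-0.09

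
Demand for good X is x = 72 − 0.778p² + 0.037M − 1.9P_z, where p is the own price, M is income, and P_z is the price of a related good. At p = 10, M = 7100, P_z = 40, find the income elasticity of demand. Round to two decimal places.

First evaluate x: 72 − 0.778(10)² + 0.037(7100) − 1.9(40) = 72 − 77.8 + 262.7 − 76 = 180.9.
∂x/∂M = +0.037, so E_I = 0.037·(7100/180.9) ≈ 1.45.
E_I > 1: normal good (luxury).

1.45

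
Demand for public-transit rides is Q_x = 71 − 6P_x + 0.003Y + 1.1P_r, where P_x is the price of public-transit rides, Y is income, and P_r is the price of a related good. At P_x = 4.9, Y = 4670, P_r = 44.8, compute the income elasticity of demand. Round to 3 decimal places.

0.134

Evaluating quantity at (P_x, Y, P_r) gives Q_x = 71 − 6(4.9) + 0.003(4670) + 1.1(44.8) = 71 − 29.4 + 14.01 + 49.28 = 104.89.
∂Q_x/∂Y = +0.003, so E_I = 0.003·(4670/104.89) ≈ 0.134.
E_I ∈ (0,1): normal good (necessity).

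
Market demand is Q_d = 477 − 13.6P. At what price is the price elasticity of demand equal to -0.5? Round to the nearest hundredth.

Set −bP/(a − bP) = −0.5 ⇒ bP = 0.5(a − bP) ⇒ bP(1+0.5) = 0.5·a.
P = 0.5·477/(13.6·1.5) ≈ 11.69.

11.69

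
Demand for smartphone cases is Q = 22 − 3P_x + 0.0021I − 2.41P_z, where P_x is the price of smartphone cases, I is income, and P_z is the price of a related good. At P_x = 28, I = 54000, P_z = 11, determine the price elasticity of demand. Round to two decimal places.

-3.37

Evaluating quantity at (P_x, I, P_z) gives Q = 22 − 3(28) + 0.0021(54000) − 2.41(11) = 22 − 84 + 113.4 − 26.51 = 24.89.
∂Q/∂P_x = −3, so E_p = (−3)·(28/24.89) ≈ -3.37.
|E_p| > 1: demand is elastic.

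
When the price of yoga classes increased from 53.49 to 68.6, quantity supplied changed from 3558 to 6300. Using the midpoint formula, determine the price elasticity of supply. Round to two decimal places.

%ΔQ = (6300 − 3558)/[(3558 + 6300)/2] = 2742/4929 ≈ 0.5563.
%ΔP = (68.6 − 53.49)/[(53.49 + 68.6)/2] = 15.11/61.045 ≈ 0.2475.
Arc elasticity E = %ΔQ/%ΔP ≈ 0.5563/0.2475 ≈ 2.25.
|E| > 1: supply is elastic over this range.

2.25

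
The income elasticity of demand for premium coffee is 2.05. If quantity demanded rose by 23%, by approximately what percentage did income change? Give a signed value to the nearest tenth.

11.2

%ΔQ ≈ E × %ΔI ⇒ %ΔI = %ΔQ / E = (23%)/(2.05) ≈ 11.2%.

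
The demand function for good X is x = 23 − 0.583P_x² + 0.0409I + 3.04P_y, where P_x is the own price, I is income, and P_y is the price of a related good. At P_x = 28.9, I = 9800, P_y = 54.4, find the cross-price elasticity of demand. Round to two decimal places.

First evaluate x: 23 − 0.583(28.9)² + 0.0409(9800) + 3.04(54.4) = 23 − 486.9274 + 400.82 + 165.376 = 102.2686.
∂x/∂P_y = +3.04, so E_xy = 3.04·(54.4/102.2686) ≈ 1.62.
E_xy > 0: the goods are substitutes.

1.62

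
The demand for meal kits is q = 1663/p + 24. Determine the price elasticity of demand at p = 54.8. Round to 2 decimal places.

At p = 54.8, q = 54.3467.
dq/dp = −1663/p² = −0.5538.
Point elasticity E = (dq/dp)·(p/q) = -0.5538 × 54.8/54.3467 ≈ -0.56.
|E| < 1, so demand is inelastic at this price.

-0.56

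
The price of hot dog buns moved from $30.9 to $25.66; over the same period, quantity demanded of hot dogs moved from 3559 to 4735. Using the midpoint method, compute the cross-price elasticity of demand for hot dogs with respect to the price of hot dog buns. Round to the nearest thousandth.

-1.530

%ΔQ_x = (4735 − 3559)/[(3559+4735)/2] = 1176/4147 ≈ 0.2836.
%ΔP_y = (25.66 − 30.9)/[(30.9+25.66)/2] ≈ -0.1853.
E_xy = 0.2836/-0.1853 ≈ -1.530.
E_xy < 0, so hot dogs and hot dog buns are complements.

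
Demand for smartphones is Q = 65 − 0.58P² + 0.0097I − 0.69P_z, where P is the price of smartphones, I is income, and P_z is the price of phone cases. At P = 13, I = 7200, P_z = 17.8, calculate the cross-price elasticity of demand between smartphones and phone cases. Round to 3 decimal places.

-0.501

Q = 65 − 0.58(13)² + 0.0097(7200) − 0.69(17.8) = 65 − 98.02 + 69.84 − 12.282 = 24.538.
∂Q/∂P_z = −0.69, so E_xy = -0.69·(17.8/24.538) ≈ -0.501.
E_xy < 0: the goods are complements.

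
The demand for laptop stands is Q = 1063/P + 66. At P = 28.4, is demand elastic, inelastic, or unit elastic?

At P = 28.4, Q = 103.4296.
dQ/dP = −1063/P² = −1.3179.
Point elasticity E = (dQ/dP)·(P/Q) = -1.3179 × 28.4/103.4296 ≈ -0.362.
|E| ≈ 0.362 < 1, so demand is inelastic.

inelastic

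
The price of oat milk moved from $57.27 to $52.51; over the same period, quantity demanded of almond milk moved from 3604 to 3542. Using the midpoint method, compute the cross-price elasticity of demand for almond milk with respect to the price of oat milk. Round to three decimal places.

0.200

%ΔQ_x = (3542 − 3604)/[(3604+3542)/2] = -62/3573 ≈ -0.0174.
%ΔP_y = (52.51 − 57.27)/[(57.27+52.51)/2] ≈ -0.0867.
E_xy = -0.0174/-0.0867 ≈ 0.200.
E_xy > 0, so almond milk and oat milk are substitutes.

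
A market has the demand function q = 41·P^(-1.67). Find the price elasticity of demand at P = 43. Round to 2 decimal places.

-1.67

For a Cobb–Douglas (constant-elasticity) form q = A·P^α·…, the elasticity with respect to P equals the exponent α at every point.
Here the exponent on P is -1.67, so the price elasticity of demand is -1.67.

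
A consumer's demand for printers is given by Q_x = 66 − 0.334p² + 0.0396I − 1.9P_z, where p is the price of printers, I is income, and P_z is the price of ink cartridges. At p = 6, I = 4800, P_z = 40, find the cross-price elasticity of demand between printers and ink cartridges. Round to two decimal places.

At the given point, Q_x = 66 − 0.334(6)² + 0.0396(4800) − 1.9(40) = 66 − 12.024 + 190.08 − 76 = 168.056.
∂Q_x/∂P_z = −1.9, so E_xy = -1.9·(40/168.056) ≈ -0.45.
E_xy < 0: the goods are complements.

-0.45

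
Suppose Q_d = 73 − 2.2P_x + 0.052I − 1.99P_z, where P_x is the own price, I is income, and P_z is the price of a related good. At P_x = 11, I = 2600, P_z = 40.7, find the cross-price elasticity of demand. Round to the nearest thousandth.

-0.786

Substituting, Q_d = 73 − 2.2(11) + 0.052(2600) − 1.99(40.7) = 73 − 24.2 + 135.2 − 80.993 = 103.007.
∂Q_d/∂P_z = −1.99, so E_xy = -1.99·(40.7/103.007) ≈ -0.786.
E_xy < 0: the goods are complements.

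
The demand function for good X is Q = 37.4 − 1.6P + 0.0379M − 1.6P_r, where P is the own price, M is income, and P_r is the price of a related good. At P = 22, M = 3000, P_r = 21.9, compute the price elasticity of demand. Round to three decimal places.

-0.435

At the given point, Q = 37.4 − 1.6(22) + 0.0379(3000) − 1.6(21.9) = 37.4 − 35.2 + 113.7 − 35.04 = 80.86.
∂Q/∂P = −1.6, so E_p = (−1.6)·(22/80.86) ≈ -0.435.
|E_p| < 1: demand is inelastic.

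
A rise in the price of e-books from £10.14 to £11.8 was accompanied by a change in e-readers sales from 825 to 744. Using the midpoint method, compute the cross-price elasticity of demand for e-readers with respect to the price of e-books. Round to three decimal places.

%ΔQ_x = (744 − 825)/[(825+744)/2] = -81/784.5 ≈ -0.1033.
%ΔP_y = (11.8 − 10.14)/[(10.14+11.8)/2] ≈ 0.1513.
E_xy = -0.1033/0.1513 ≈ -0.682.
E_xy < 0, so e-readers and e-books are complements.

-0.682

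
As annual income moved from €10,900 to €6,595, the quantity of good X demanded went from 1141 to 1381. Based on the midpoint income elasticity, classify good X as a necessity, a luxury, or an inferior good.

inferior

%ΔQ = (1381 − 1141)/[(1141+1381)/2] = 240/1261 ≈ 0.1903.
%ΔM = (6,595 − 10,900)/[(10,900+6,595)/2] = -4305/8747.5 ≈ -0.4921.
E_I = %ΔQ/%ΔM ≈ -0.387.
E_I < 0: inferior good.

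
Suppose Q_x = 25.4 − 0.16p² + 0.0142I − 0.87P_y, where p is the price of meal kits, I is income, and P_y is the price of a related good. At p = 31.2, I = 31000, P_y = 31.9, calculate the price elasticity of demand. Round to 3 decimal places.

-1.104

Substituting, Q_x = 25.4 − 0.16(31.2)² + 0.0142(31000) − 0.87(31.9) = 25.4 − 155.7504 + 440.2 − 27.753 = 282.0966.
∂Q_x/∂p = −2·0.16·p = -9.984, so E_p = -9.984·(31.2/282.0966) ≈ -1.104.
|E_p| > 1: demand is elastic.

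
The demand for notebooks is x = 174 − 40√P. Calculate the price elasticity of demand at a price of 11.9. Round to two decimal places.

At P = 11.9, x = 36.0145.
dx/dP = −40/(2√P) = −40/(2·3.4496).
Point elasticity E = (dx/dP)·(P/x) = -5.7977 × 11.9/36.0145 ≈ -1.92.
|E| > 1, so demand is elastic at this price.

-1.92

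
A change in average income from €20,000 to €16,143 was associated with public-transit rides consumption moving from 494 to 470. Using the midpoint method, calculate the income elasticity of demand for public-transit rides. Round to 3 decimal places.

%ΔQ = (470 − 494)/[(494+470)/2] = -24/482 ≈ -0.0498.
%ΔY = (16,143 − 20,000)/[(20,000+16,143)/2] = -3857/18071.5 ≈ -0.2134.
E_I = %ΔQ/%ΔY ≈ 0.233.
E_I ∈ (0,1): normal good (necessity).

0.233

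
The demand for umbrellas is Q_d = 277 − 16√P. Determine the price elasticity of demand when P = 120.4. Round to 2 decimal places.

At P = 120.4, Q_d = 101.4369.
dQ_d/dP = −16/(2√P) = −16/(2·10.9727).
Point elasticity E = (dQ_d/dP)·(P/Q_d) = -0.7291 × 120.4/101.4369 ≈ -0.87.
|E| < 1, so demand is inelastic at this price.

-0.87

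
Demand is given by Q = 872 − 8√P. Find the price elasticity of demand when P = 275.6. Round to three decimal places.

-0.090

At P = 275.6, Q = 739.1904.
dQ/dP = −8/(2√P) = −8/(2·16.6012).
Point elasticity E = (dQ/dP)·(P/Q) = -0.2409 × 275.6/739.1904 ≈ -0.090.
|E| < 1, so demand is inelastic at this price.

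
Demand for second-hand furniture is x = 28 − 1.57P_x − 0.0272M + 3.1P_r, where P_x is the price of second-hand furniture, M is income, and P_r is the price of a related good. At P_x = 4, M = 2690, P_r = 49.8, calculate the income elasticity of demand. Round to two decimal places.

Evaluating quantity at (P_x, M, P_r) gives x = 28 − 1.57(4) − 0.0272(2690) + 3.1(49.8) = 28 − 6.28 − 73.168 + 154.38 = 102.932.
∂x/∂M = −0.0272, so E_I = -0.0272·(2690/102.932) ≈ -0.71.
E_I < 0: inferior good.

-0.71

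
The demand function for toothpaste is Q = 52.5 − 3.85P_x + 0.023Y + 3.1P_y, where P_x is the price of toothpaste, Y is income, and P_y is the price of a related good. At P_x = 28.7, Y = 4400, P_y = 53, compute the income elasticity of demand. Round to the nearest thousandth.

First evaluate Q: 52.5 − 3.85(28.7) + 0.023(4400) + 3.1(53) = 52.5 − 110.495 + 101.2 + 164.3 = 207.505.
∂Q/∂Y = +0.023, so E_I = 0.023·(4400/207.505) ≈ 0.488.
E_I ∈ (0,1): normal good (necessity).

0.488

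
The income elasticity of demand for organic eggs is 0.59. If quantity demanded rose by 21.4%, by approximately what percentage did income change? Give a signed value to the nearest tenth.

36.3

%ΔQ ≈ E × %ΔI ⇒ %ΔI = %ΔQ / E = (21.4%)/(0.59) ≈ 36.3%.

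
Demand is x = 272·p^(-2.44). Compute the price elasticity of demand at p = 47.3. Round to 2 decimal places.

-2.44

For a Cobb–Douglas (constant-elasticity) form x = A·p^α·…, the elasticity with respect to p equals the exponent α at every point.
Here the exponent on p is -2.44, so the price elasticity of demand is -2.44.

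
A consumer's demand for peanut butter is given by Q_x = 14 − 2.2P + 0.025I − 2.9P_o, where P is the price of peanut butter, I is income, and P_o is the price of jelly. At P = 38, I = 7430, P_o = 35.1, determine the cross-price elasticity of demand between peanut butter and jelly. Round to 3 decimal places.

-7.088

Substituting, Q_x = 14 − 2.2(38) + 0.025(7430) − 2.9(35.1) = 14 − 83.6 + 185.75 − 101.79 = 14.36.
∂Q_x/∂P_o = −2.9, so E_xy = -2.9·(35.1/14.36) ≈ -7.088.
E_xy < 0: the goods are complements.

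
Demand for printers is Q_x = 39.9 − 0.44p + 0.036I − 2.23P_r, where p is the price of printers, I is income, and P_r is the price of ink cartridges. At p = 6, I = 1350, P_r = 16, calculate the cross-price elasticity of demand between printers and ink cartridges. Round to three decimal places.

Evaluating quantity at (p, I, P_r) gives Q_x = 39.9 − 0.44(6) + 0.036(1350) − 2.23(16) = 39.9 − 2.64 + 48.6 − 35.68 = 50.18.
∂Q_x/∂P_r = −2.23, so E_xy = -2.23·(16/50.18) ≈ -0.711.
E_xy < 0: the goods are complements.

-0.711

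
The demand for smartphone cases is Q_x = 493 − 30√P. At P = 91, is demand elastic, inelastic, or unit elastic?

At P = 91, Q_x = 206.8182.
dQ_x/dP = −30/(2√P) = −30/(2·9.5394).
Point elasticity E = (dQ_x/dP)·(P/Q_x) = -1.5724 × 91/206.8182 ≈ -0.692.
|E| ≈ 0.692 < 1, so demand is inelastic.

inelastic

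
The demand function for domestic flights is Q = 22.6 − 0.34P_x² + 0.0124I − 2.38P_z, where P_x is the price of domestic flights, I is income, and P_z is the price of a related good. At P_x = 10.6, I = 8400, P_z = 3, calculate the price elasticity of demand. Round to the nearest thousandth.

-0.938

Substituting, Q = 22.6 − 0.34(10.6)² + 0.0124(8400) − 2.38(3) = 22.6 − 38.2024 + 104.16 − 7.14 = 81.4176.
∂Q/∂P_x = −2·0.34·P_x = -7.208, so E_p = -7.208·(10.6/81.4176) ≈ -0.938.
|E_p| < 1: demand is inelastic.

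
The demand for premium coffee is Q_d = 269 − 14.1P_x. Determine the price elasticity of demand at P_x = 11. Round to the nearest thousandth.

At P_x = 11, Q_d = 113.9.
dQ_d/dP_x = −14.1.
Point elasticity E = (dQ_d/dP_x)·(P_x/Q_d) = -14.1 × 11/113.9 ≈ -1.362.
|E| > 1, so demand is elastic at this price.

-1.362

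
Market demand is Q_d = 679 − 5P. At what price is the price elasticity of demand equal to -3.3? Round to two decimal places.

Set −bP/(a − bP) = −3.3 ⇒ bP = 3.3(a − bP) ⇒ bP(1+3.3) = 3.3·a.
P = 3.3·679/(5·4.3) ≈ 104.22.

104.22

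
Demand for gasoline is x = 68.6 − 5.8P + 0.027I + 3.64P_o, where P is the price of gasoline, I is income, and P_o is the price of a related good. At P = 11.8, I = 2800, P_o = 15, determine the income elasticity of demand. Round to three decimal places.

0.580

Evaluating quantity at (P, I, P_o) gives x = 68.6 − 5.8(11.8) + 0.027(2800) + 3.64(15) = 68.6 − 68.44 + 75.6 + 54.6 = 130.36.
∂x/∂I = +0.027, so E_I = 0.027·(2800/130.36) ≈ 0.580.
E_I ∈ (0,1): normal good (necessity).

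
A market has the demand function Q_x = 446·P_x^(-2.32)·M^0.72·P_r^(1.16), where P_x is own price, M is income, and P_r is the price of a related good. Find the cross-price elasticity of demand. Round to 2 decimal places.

1.16

For a Cobb–Douglas (constant-elasticity) form Q_x = A·P_r^α·…, the elasticity with respect to P_r equals the exponent α at every point.
Here the exponent on P_r is 1.16, so the cross-price elasticity of demand is 1.16.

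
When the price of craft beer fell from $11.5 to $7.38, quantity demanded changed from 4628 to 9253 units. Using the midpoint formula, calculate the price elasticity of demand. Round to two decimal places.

%ΔQ = (9253 − 4628)/[(4628 + 9253)/2] = 4625/6940.5 ≈ 0.6664.
%Δp = (7.38 − 11.5)/[(11.5 + 7.38)/2] = -4.12/9.44 ≈ -0.4364.
Arc elasticity E = %ΔQ/%Δp ≈ 0.6664/-0.4364 ≈ -1.53.
|E| > 1: demand is elastic over this range.

-1.53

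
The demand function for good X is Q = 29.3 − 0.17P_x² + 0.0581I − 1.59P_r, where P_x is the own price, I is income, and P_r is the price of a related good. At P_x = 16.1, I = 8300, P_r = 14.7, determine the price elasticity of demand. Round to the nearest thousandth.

-0.198

First evaluate Q: 29.3 − 0.17(16.1)² + 0.0581(8300) − 1.59(14.7) = 29.3 − 44.0657 + 482.23 − 23.373 = 444.0913.
∂Q/∂P_x = −2·0.17·P_x = -5.474, so E_p = -5.474·(16.1/444.0913) ≈ -0.198.
|E_p| < 1: demand is inelastic.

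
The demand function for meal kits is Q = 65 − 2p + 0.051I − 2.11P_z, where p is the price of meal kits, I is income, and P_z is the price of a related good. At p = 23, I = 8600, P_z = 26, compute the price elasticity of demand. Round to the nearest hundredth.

First evaluate Q: 65 − 2(23) + 0.051(8600) − 2.11(26) = 65 − 46 + 438.6 − 54.86 = 402.74.
∂Q/∂p = −2, so E_p = (−2)·(23/402.74) ≈ -0.11.
|E_p| < 1: demand is inelastic.

-0.11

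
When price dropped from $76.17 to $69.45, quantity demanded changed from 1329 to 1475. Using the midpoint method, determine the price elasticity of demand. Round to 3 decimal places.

%ΔQ = (1475 − 1329)/[(1329 + 1475)/2] = 146/1402 ≈ 0.1041.
%Δp = (69.45 − 76.17)/[(76.17 + 69.45)/2] = -6.72/72.81 ≈ -0.0923.
Arc elasticity E = %ΔQ/%Δp ≈ 0.1041/-0.0923 ≈ -1.128.
|E| > 1: demand is elastic over this range.

-1.128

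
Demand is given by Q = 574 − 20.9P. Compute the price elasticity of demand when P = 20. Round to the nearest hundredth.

-2.68

At P = 20, Q = 156.
dQ/dP = −20.9.
Point elasticity E = (dQ/dP)·(P/Q) = -20.9 × 20/156 ≈ -2.68.
|E| > 1, so demand is elastic at this price.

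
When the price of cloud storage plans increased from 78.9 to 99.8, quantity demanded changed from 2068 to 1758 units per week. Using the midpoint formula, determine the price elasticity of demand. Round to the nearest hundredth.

-0.69

%Δq = (1758 − 2068)/[(2068 + 1758)/2] = -310/1913 ≈ -0.1620.
%ΔP = (99.8 − 78.9)/[(78.9 + 99.8)/2] = 20.9/89.35 ≈ 0.2339.
Arc elasticity E = %Δq/%ΔP ≈ -0.1620/0.2339 ≈ -0.69.
|E| < 1: demand is inelastic over this range.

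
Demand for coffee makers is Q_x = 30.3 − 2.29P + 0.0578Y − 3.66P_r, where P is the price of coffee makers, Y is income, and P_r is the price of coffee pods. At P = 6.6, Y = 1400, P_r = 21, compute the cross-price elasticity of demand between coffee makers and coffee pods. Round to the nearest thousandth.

-3.994

First evaluate Q_x: 30.3 − 2.29(6.6) + 0.0578(1400) − 3.66(21) = 30.3 − 15.114 + 80.92 − 76.86 = 19.246.
∂Q_x/∂P_r = −3.66, so E_xy = -3.66·(21/19.246) ≈ -3.994.
E_xy < 0: the goods are complements.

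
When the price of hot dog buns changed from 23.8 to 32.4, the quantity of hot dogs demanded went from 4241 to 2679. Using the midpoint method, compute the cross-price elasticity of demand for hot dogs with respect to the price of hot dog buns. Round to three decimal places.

%ΔQ_x = (2679 − 4241)/[(4241+2679)/2] = -1562/3460 ≈ -0.4514.
%ΔP_y = (32.4 − 23.8)/[(23.8+32.4)/2] ≈ 0.3060.
E_xy = -0.4514/0.3060 ≈ -1.475.
E_xy < 0, so hot dogs and hot dog buns are complements.

-1.475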